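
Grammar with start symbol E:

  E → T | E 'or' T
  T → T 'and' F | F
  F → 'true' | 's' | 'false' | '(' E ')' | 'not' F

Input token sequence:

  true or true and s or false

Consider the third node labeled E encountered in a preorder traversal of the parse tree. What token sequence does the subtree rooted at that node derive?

true

[E [E [E [T [F true]]] or [T [T [F true]] and [F s]]] or [T [F false]]]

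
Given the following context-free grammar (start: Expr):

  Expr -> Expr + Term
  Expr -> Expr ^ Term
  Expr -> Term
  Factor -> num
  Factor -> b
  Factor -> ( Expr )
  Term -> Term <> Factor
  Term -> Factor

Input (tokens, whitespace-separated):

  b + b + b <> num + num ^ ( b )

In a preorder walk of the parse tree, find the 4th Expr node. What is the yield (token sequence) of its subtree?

[Expr [Expr [Expr [Expr [Expr [Term [Factor b]]] + [Term [Factor b]]] + [Term [Term [Factor b]] <> [Factor num]]] + [Term [Factor num]]] ^ [Term [Factor ( [Expr [Term [Factor b]]] )]]]

b + b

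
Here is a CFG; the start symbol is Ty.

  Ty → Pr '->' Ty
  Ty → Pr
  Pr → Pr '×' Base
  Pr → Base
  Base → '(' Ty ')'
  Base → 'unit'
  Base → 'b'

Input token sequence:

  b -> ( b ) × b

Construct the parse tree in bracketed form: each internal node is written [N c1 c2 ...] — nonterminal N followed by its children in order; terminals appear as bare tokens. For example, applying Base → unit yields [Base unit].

[Ty [Pr [Base b]] -> [Ty [Pr [Pr [Base ( [Ty [Pr [Base b]]] )]] × [Base b]]]]

Ty
Pr -> Ty
Base -> Ty
b -> Ty
b -> Pr
b -> Pr × Base
b -> Base × Base
b -> ( Ty ) × Base
b -> ( Pr ) × Base
b -> ( Base ) × Base
b -> ( b ) × Base
b -> ( b ) × b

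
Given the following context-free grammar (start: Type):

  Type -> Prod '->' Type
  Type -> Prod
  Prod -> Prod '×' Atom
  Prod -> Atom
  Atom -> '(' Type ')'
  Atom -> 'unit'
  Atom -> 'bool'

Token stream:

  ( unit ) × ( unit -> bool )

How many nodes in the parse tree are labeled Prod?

5

[Type [Prod [Prod [Atom ( [Type [Prod [Atom unit]]] )]] × [Atom ( [Type [Prod [Atom unit]] -> [Type [Prod [Atom bool]]]] )]]]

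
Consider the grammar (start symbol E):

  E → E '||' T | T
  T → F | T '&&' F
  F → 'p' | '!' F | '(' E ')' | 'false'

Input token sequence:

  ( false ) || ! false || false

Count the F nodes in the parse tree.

[E [E [E [T [F ( [E [T [F false]]] )]]] || [T [F ! [F false]]]] || [T [F false]]]

5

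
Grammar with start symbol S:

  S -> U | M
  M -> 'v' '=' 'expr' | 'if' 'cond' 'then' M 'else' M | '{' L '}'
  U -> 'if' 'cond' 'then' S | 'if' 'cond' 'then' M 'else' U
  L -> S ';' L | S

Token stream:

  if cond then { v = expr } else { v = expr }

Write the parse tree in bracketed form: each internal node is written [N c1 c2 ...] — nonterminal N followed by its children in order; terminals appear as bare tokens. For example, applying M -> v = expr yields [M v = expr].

S
M
if cond then M else M
if cond then { L } else M
if cond then { S } else M
if cond then { M } else M
if cond then { v = expr } else M
if cond then { v = expr } else { L }
if cond then { v = expr } else { S }
if cond then { v = expr } else { M }
if cond then { v = expr } else { v = expr }

[S [M if cond then [M { [L [S [M v = expr]]] }] else [M { [L [S [M v = expr]]] }]]]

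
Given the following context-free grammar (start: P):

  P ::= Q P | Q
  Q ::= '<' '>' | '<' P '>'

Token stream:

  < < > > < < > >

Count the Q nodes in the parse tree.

[P [Q < [P [Q < >]] >] [P [Q < [P [Q < >]] >]]]

4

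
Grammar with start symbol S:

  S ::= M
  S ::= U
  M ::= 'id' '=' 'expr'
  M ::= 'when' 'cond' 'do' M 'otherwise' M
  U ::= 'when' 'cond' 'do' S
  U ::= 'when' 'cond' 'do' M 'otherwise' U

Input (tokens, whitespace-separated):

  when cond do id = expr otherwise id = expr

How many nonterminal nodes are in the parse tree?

4

[S [M when cond do [M id = expr] otherwise [M id = expr]]]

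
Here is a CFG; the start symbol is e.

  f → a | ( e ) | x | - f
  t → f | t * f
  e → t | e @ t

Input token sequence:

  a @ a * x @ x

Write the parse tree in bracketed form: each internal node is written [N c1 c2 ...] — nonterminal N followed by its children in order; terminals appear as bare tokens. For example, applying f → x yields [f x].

[e [e [e [t [f a]]] @ [t [t [f a]] * [f x]]] @ [t [f x]]]

e
e @ t
e @ t @ t
t @ t @ t
f @ t @ t
a @ t @ t
a @ t * f @ t
a @ f * f @ t
a @ a * f @ t
a @ a * x @ t
a @ a * x @ f
a @ a * x @ x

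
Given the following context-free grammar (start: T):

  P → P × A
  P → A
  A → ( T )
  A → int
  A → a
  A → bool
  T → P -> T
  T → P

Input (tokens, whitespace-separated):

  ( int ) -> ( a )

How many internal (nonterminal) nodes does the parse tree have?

12

[T [P [A ( [T [P [A int]]] )]] -> [T [P [A ( [T [P [A a]]] )]]]]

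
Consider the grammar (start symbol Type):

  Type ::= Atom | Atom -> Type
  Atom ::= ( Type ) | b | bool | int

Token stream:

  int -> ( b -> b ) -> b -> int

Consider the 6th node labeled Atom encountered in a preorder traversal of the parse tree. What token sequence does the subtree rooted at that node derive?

[Type [Atom int] -> [Type [Atom ( [Type [Atom b] -> [Type [Atom b]]] )] -> [Type [Atom b] -> [Type [Atom int]]]]]

int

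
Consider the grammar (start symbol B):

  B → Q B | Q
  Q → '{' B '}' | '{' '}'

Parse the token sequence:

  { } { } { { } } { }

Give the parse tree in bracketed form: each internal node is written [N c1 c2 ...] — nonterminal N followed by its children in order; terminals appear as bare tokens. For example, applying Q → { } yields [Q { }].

[B [Q { }] [B [Q { }] [B [Q { [B [Q { }]] }] [B [Q { }]]]]]

B
Q B
{ } B
{ } Q B
{ } { } B
{ } { } Q B
{ } { } { B } B
{ } { } { Q } B
{ } { } { { } } B
{ } { } { { } } Q
{ } { } { { } } { }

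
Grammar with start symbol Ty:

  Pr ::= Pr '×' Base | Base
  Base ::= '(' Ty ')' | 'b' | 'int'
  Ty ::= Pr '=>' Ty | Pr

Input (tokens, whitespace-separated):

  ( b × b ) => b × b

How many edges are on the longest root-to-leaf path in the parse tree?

[Ty [Pr [Base ( [Ty [Pr [Pr [Base b]] × [Base b]]] )]] => [Ty [Pr [Pr [Base b]] × [Base b]]]]

7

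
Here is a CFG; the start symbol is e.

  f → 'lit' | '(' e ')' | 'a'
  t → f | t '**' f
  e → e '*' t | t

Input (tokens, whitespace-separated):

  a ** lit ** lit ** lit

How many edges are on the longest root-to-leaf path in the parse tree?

[e [t [t [t [t [f a]] ** [f lit]] ** [f lit]] ** [f lit]]]

6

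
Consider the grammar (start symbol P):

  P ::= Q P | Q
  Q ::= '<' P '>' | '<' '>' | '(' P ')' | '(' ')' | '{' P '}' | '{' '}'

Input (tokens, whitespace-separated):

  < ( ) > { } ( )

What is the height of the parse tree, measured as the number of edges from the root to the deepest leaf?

[P [Q < [P [Q ( )]] >] [P [Q { }] [P [Q ( )]]]]

4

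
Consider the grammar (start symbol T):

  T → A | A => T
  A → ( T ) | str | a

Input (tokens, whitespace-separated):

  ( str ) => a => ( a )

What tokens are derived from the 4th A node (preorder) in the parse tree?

[T [A ( [T [A str]] )] => [T [A a] => [T [A ( [T [A a]] )]]]]

( a )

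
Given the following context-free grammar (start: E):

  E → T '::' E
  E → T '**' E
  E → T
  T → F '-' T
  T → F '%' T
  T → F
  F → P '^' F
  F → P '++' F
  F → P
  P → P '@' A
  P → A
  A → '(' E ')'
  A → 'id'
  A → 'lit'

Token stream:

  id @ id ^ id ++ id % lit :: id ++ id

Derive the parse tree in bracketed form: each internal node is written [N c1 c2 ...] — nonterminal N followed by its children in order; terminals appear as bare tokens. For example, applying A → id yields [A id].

[E [T [F [P [P [A id]] @ [A id]] ^ [F [P [A id]] ++ [F [P [A id]]]]] % [T [F [P [A lit]]]]] :: [E [T [F [P [A id]] ++ [F [P [A id]]]]]]]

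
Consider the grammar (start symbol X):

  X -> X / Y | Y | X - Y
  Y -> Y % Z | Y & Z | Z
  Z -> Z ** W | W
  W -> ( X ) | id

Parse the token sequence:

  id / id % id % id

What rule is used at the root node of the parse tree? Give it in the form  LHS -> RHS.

X -> X / Y

[X [X [Y [Z [W id]]]] / [Y [Y [Y [Z [W id]]] % [Z [W id]]] % [Z [W id]]]]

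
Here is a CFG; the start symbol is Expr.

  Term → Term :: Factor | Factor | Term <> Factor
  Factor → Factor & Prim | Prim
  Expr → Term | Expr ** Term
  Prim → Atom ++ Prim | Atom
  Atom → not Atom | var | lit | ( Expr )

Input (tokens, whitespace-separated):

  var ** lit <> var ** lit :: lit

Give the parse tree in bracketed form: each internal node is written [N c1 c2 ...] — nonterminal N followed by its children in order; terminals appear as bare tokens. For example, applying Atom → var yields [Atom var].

Expr
Expr ** Term
Expr ** Term ** Term
Term ** Term ** Term
Factor ** Term ** Term
Prim ** Term ** Term
Atom ** Term ** Term
var ** Term ** Term
var ** Term <> Factor ** Term
var ** Factor <> Factor ** Term
var ** Prim <> Factor ** Term
var ** Atom <> Factor ** Term
var ** lit <> Factor ** Term
var ** lit <> Prim ** Term
var ** lit <> Atom ** Term
var ** lit <> var ** Term
var ** lit <> var ** Term :: Factor
var ** lit <> var ** Factor :: Factor
var ** lit <> var ** Prim :: Factor
var ** lit <> var ** Atom :: Factor
var ** lit <> var ** lit :: Factor
var ** lit <> var ** lit :: Prim
var ** lit <> var ** lit :: Atom
var ** lit <> var ** lit :: lit

[Expr [Expr [Expr [Term [Factor [Prim [Atom var]]]]] ** [Term [Term [Factor [Prim [Atom lit]]]] <> [Factor [Prim [Atom var]]]]] ** [Term [Term [Factor [Prim [Atom lit]]]] :: [Factor [Prim [Atom lit]]]]]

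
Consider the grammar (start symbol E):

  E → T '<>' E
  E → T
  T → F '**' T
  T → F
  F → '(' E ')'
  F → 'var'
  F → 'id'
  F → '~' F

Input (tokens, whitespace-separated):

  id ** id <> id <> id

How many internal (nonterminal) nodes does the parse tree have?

11

[E [T [F id] ** [T [F id]]] <> [E [T [F id]] <> [E [T [F id]]]]]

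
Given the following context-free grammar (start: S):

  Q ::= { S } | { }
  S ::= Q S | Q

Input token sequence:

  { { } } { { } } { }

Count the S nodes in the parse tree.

[S [Q { [S [Q { }]] }] [S [Q { [S [Q { }]] }] [S [Q { }]]]]

5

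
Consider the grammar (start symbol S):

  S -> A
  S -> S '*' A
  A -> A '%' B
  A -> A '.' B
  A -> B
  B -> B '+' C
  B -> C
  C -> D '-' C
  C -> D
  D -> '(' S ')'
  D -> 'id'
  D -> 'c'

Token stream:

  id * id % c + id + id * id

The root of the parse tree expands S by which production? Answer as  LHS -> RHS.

[S [S [S [A [B [C [D id]]]]] * [A [A [B [C [D id]]]] % [B [B [B [C [D c]]] + [C [D id]]] + [C [D id]]]]] * [A [B [C [D id]]]]]

S -> S '*' A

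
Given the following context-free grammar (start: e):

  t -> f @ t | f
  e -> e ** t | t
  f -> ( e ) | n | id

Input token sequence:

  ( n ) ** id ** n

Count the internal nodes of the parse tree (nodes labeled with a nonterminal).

12

[e [e [e [t [f ( [e [t [f n]]] )]]] ** [t [f id]]] ** [t [f n]]]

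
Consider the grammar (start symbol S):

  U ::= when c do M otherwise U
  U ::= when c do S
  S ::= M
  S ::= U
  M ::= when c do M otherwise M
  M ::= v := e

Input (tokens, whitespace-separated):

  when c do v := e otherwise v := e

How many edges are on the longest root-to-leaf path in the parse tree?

[S [M when c do [M v := e] otherwise [M v := e]]]

3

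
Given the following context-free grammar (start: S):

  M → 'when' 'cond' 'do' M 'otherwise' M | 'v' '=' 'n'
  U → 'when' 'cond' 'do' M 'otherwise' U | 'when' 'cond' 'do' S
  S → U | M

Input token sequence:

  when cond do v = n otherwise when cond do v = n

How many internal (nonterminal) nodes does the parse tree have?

6

[S [U when cond do [M v = n] otherwise [U when cond do [S [M v = n]]]]]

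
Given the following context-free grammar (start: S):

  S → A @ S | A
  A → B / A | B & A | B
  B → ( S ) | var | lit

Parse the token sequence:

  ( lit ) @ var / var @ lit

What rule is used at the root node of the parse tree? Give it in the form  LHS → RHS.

[S [A [B ( [S [A [B lit]]] )]] @ [S [A [B var] / [A [B var]]] @ [S [A [B lit]]]]]

S → A @ S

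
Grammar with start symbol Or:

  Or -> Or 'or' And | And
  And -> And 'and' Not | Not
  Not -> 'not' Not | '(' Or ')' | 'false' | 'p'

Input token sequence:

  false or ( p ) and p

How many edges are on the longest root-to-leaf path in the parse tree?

[Or [Or [And [Not false]]] or [And [And [Not ( [Or [And [Not p]]] )]] and [Not p]]]

7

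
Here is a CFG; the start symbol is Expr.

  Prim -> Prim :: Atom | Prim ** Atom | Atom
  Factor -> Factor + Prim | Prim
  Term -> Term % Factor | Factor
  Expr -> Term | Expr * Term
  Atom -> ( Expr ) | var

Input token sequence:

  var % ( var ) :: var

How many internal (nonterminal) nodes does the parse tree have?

16

[Expr [Term [Term [Factor [Prim [Atom var]]]] % [Factor [Prim [Prim [Atom ( [Expr [Term [Factor [Prim [Atom var]]]]] )]] :: [Atom var]]]]]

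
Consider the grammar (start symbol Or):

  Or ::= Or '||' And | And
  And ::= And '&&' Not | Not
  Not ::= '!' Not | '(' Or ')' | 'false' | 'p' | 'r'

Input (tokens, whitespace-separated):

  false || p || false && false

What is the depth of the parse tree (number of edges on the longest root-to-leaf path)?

[Or [Or [Or [And [Not false]]] || [And [Not p]]] || [And [And [Not false]] && [Not false]]]

5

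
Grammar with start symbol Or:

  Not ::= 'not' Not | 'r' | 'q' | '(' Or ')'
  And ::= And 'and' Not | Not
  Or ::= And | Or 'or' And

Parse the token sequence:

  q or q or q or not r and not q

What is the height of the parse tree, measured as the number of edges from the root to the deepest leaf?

6

[Or [Or [Or [Or [And [Not q]]] or [And [Not q]]] or [And [Not q]]] or [And [And [Not not [Not r]]] and [Not not [Not q]]]]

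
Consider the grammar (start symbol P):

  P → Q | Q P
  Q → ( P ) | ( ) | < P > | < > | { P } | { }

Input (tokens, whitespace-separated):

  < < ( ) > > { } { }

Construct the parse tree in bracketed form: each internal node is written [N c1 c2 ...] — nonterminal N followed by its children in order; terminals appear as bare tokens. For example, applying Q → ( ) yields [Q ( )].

[P [Q < [P [Q < [P [Q ( )]] >]] >] [P [Q { }] [P [Q { }]]]]

P
Q P
< P > P
< Q > P
< < P > > P
< < Q > > P
< < ( ) > > P
< < ( ) > > Q P
< < ( ) > > { } P
< < ( ) > > { } Q
< < ( ) > > { } { }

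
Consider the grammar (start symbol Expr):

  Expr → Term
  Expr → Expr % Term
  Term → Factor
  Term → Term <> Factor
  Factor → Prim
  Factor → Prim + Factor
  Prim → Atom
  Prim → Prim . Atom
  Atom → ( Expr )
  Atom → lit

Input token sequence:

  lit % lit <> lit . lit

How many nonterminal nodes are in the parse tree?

16

[Expr [Expr [Term [Factor [Prim [Atom lit]]]]] % [Term [Term [Factor [Prim [Atom lit]]]] <> [Factor [Prim [Prim [Atom lit]] . [Atom lit]]]]]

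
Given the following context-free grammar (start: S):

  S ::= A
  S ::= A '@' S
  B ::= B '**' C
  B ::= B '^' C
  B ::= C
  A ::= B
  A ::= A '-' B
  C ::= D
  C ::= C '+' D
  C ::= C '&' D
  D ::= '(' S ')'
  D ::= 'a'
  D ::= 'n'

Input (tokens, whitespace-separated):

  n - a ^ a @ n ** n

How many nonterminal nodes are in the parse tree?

[S [A [A [B [C [D n]]]] - [B [B [C [D a]]] ^ [C [D a]]]] @ [S [A [B [B [C [D n]]] ** [C [D n]]]]]]

20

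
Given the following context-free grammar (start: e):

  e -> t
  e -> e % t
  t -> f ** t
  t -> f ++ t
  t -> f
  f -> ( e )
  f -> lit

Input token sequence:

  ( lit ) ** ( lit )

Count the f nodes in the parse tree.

4

[e [t [f ( [e [t [f lit]]] )] ** [t [f ( [e [t [f lit]]] )]]]]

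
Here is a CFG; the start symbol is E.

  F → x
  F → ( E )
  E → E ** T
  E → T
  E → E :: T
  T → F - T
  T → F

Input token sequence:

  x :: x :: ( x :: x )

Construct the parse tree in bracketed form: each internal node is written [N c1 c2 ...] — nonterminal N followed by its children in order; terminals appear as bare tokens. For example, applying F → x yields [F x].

E
E :: T
E :: T :: T
T :: T :: T
F :: T :: T
x :: T :: T
x :: F :: T
x :: x :: T
x :: x :: F
x :: x :: ( E )
x :: x :: ( E :: T )
x :: x :: ( T :: T )
x :: x :: ( F :: T )
x :: x :: ( x :: T )
x :: x :: ( x :: F )
x :: x :: ( x :: x )

[E [E [E [T [F x]]] :: [T [F x]]] :: [T [F ( [E [E [T [F x]]] :: [T [F x]]] )]]]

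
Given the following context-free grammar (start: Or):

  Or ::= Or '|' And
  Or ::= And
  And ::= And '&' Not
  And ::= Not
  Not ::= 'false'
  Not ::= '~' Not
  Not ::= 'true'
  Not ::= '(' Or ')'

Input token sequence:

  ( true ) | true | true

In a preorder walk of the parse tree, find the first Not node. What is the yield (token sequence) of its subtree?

[Or [Or [Or [And [Not ( [Or [And [Not true]]] )]]] | [And [Not true]]] | [And [Not true]]]

( true )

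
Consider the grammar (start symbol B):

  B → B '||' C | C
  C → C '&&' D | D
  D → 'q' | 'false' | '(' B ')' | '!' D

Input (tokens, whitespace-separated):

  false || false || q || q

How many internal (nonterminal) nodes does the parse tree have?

[B [B [B [B [C [D false]]] || [C [D false]]] || [C [D q]]] || [C [D q]]]

12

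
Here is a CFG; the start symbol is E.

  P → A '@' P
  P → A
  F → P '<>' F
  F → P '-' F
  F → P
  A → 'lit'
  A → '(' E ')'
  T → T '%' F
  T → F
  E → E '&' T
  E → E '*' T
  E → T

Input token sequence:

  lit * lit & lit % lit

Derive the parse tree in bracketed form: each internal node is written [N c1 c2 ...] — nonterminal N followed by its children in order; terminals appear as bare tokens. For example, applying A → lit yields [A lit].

[E [E [E [T [F [P [A lit]]]]] * [T [F [P [A lit]]]]] & [T [T [F [P [A lit]]]] % [F [P [A lit]]]]]

E
E & T
E * T & T
T * T & T
F * T & T
P * T & T
A * T & T
lit * T & T
lit * F & T
lit * P & T
lit * A & T
lit * lit & T
lit * lit & T % F
lit * lit & F % F
lit * lit & P % F
lit * lit & A % F
lit * lit & lit % F
lit * lit & lit % P
lit * lit & lit % A
lit * lit & lit % lit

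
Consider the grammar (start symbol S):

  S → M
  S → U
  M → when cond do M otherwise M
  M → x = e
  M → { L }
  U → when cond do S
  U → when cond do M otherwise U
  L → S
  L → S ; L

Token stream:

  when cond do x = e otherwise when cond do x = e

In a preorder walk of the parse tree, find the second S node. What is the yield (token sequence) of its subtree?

[S [U when cond do [M x = e] otherwise [U when cond do [S [M x = e]]]]]

x = e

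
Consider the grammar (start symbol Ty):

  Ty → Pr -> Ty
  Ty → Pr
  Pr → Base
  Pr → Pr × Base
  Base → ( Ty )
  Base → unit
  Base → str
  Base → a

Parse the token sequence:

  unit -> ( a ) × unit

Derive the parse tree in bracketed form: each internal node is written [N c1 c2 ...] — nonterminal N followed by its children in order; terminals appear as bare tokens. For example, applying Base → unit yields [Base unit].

[Ty [Pr [Base unit]] -> [Ty [Pr [Pr [Base ( [Ty [Pr [Base a]]] )]] × [Base unit]]]]

Ty
Pr -> Ty
Base -> Ty
unit -> Ty
unit -> Pr
unit -> Pr × Base
unit -> Base × Base
unit -> ( Ty ) × Base
unit -> ( Pr ) × Base
unit -> ( Base ) × Base
unit -> ( a ) × Base
unit -> ( a ) × unit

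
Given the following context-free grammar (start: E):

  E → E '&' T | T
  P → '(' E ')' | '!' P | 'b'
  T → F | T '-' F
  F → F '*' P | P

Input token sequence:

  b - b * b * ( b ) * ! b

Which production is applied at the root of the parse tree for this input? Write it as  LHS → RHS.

[E [T [T [F [P b]]] - [F [F [F [F [P b]] * [P b]] * [P ( [E [T [F [P b]]]] )]] * [P ! [P b]]]]]

E → T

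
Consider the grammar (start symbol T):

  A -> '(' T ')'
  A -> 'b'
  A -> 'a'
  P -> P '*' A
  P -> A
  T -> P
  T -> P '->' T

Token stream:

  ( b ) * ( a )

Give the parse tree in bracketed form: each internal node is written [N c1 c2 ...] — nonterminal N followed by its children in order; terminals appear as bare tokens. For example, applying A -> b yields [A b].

[T [P [P [A ( [T [P [A b]]] )]] * [A ( [T [P [A a]]] )]]]

T
P
P * A
A * A
( T ) * A
( P ) * A
( A ) * A
( b ) * A
( b ) * ( T )
( b ) * ( P )
( b ) * ( A )
( b ) * ( a )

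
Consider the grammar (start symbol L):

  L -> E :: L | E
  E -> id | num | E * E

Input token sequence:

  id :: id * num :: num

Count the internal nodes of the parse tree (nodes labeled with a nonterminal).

8

[L [E id] :: [L [E [E id] * [E num]] :: [L [E num]]]]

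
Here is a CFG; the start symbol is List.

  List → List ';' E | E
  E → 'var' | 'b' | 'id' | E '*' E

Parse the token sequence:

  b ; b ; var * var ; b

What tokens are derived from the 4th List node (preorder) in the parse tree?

[List [List [List [List [E b]] ; [E b]] ; [E [E var] * [E var]]] ; [E b]]

b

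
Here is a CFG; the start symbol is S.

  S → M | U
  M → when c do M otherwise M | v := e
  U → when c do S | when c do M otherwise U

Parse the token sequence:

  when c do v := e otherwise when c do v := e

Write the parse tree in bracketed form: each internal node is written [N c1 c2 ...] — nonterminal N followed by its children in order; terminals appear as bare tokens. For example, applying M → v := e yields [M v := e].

[S [U when c do [M v := e] otherwise [U when c do [S [M v := e]]]]]

S
U
when c do M otherwise U
when c do v := e otherwise U
when c do v := e otherwise when c do S
when c do v := e otherwise when c do M
when c do v := e otherwise when c do v := e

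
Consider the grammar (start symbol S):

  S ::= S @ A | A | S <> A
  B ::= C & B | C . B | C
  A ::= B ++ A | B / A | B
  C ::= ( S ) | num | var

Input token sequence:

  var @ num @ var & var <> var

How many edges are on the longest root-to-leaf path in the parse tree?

[S [S [S [S [A [B [C var]]]] @ [A [B [C num]]]] @ [A [B [C var] & [B [C var]]]]] <> [A [B [C var]]]]

7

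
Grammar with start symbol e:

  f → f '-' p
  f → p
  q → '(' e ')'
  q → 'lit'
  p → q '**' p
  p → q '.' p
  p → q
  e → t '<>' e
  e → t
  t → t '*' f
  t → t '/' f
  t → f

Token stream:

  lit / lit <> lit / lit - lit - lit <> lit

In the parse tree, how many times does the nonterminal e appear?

[e [t [t [f [p [q lit]]]] / [f [p [q lit]]]] <> [e [t [t [f [p [q lit]]]] / [f [f [f [p [q lit]]] - [p [q lit]]] - [p [q lit]]]] <> [e [t [f [p [q lit]]]]]]]

3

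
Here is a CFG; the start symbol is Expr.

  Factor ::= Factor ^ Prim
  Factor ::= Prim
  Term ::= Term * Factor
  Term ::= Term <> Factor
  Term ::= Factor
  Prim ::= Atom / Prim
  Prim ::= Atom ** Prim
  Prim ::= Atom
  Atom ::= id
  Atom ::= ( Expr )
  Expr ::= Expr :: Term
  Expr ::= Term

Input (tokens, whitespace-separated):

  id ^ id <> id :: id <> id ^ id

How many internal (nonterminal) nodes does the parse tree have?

[Expr [Expr [Term [Term [Factor [Factor [Prim [Atom id]]] ^ [Prim [Atom id]]]] <> [Factor [Prim [Atom id]]]]] :: [Term [Term [Factor [Prim [Atom id]]]] <> [Factor [Factor [Prim [Atom id]]] ^ [Prim [Atom id]]]]]

24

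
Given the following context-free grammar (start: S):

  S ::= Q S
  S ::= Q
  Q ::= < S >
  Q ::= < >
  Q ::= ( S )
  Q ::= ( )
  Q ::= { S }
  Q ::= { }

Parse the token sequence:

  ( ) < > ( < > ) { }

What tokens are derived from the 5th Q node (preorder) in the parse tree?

{ }

[S [Q ( )] [S [Q < >] [S [Q ( [S [Q < >]] )] [S [Q { }]]]]]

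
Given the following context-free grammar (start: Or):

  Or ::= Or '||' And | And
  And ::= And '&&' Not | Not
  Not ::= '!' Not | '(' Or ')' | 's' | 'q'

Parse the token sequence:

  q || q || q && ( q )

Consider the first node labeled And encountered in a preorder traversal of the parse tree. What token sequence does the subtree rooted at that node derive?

q

[Or [Or [Or [And [Not q]]] || [And [Not q]]] || [And [And [Not q]] && [Not ( [Or [And [Not q]]] )]]]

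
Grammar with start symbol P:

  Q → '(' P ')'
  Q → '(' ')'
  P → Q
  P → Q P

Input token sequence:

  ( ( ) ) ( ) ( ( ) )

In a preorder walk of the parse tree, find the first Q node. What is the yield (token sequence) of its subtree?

[P [Q ( [P [Q ( )]] )] [P [Q ( )] [P [Q ( [P [Q ( )]] )]]]]

( ( ) )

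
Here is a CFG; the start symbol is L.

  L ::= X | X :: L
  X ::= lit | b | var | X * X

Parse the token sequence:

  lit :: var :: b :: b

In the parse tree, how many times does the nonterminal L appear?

4

[L [X lit] :: [L [X var] :: [L [X b] :: [L [X b]]]]]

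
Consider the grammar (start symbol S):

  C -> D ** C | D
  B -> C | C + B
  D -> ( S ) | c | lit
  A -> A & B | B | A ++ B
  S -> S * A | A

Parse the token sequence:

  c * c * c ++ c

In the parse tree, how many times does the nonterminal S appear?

3

[S [S [S [A [B [C [D c]]]]] * [A [B [C [D c]]]]] * [A [A [B [C [D c]]]] ++ [B [C [D c]]]]]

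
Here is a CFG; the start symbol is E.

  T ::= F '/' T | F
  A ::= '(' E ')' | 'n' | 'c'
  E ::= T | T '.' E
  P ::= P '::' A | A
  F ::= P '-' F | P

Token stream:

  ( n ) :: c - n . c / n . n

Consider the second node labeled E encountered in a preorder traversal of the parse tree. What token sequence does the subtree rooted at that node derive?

[E [T [F [P [P [A ( [E [T [F [P [A n]]]]] )]] :: [A c]] - [F [P [A n]]]]] . [E [T [F [P [A c]]] / [T [F [P [A n]]]]] . [E [T [F [P [A n]]]]]]]

n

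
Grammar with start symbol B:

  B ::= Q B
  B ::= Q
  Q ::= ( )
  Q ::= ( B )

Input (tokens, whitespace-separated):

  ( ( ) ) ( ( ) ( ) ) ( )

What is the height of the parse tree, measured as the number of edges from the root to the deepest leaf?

[B [Q ( [B [Q ( )]] )] [B [Q ( [B [Q ( )] [B [Q ( )]]] )] [B [Q ( )]]]]

6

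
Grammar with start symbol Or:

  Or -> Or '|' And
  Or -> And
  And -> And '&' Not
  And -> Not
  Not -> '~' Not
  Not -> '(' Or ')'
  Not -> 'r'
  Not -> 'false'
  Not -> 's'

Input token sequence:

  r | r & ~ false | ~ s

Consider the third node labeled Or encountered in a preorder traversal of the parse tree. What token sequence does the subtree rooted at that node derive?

[Or [Or [Or [And [Not r]]] | [And [And [Not r]] & [Not ~ [Not false]]]] | [And [Not ~ [Not s]]]]

r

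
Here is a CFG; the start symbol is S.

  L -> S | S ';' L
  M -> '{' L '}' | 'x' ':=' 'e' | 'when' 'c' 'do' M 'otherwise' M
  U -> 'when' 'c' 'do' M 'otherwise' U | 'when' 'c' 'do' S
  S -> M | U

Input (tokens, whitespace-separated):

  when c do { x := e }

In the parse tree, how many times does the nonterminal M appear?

[S [U when c do [S [M { [L [S [M x := e]]] }]]]]

2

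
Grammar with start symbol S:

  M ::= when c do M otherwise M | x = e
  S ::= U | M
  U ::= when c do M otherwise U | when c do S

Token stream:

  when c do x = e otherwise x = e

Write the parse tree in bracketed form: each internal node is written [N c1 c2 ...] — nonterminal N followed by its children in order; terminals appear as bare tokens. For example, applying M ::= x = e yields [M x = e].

S
M
when c do M otherwise M
when c do x = e otherwise M
when c do x = e otherwise x = e

[S [M when c do [M x = e] otherwise [M x = e]]]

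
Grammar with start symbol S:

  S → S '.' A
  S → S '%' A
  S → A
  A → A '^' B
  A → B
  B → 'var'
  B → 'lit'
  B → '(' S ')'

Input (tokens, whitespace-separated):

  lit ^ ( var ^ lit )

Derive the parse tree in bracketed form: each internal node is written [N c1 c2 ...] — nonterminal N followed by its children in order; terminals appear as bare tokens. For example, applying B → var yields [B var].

[S [A [A [B lit]] ^ [B ( [S [A [A [B var]] ^ [B lit]]] )]]]

S
A
A ^ B
B ^ B
lit ^ B
lit ^ ( S )
lit ^ ( A )
lit ^ ( A ^ B )
lit ^ ( B ^ B )
lit ^ ( var ^ B )
lit ^ ( var ^ lit )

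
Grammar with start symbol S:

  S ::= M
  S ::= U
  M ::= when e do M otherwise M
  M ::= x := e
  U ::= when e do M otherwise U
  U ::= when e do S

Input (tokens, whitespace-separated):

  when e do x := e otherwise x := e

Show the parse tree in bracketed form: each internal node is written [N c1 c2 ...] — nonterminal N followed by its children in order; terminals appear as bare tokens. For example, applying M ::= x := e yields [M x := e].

[S [M when e do [M x := e] otherwise [M x := e]]]

S
M
when e do M otherwise M
when e do x := e otherwise M
when e do x := e otherwise x := e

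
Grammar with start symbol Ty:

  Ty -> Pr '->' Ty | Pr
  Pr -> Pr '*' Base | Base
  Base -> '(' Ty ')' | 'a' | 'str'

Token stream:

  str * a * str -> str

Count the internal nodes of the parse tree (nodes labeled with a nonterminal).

[Ty [Pr [Pr [Pr [Base str]] * [Base a]] * [Base str]] -> [Ty [Pr [Base str]]]]

10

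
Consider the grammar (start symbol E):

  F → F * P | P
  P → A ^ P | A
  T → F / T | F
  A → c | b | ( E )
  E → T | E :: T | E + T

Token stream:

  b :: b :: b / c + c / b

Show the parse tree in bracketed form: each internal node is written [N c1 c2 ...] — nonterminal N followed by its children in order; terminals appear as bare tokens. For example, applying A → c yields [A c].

[E [E [E [E [T [F [P [A b]]]]] :: [T [F [P [A b]]]]] :: [T [F [P [A b]]] / [T [F [P [A c]]]]]] + [T [F [P [A c]]] / [T [F [P [A b]]]]]]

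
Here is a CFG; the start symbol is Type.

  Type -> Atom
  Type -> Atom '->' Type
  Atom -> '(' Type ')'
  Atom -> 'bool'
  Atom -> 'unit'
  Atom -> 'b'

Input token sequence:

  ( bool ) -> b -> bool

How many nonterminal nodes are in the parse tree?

[Type [Atom ( [Type [Atom bool]] )] -> [Type [Atom b] -> [Type [Atom bool]]]]

8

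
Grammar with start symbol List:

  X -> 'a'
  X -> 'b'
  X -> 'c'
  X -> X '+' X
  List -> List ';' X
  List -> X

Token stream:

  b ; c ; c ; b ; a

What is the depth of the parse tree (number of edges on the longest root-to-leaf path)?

6

[List [List [List [List [List [X b]] ; [X c]] ; [X c]] ; [X b]] ; [X a]]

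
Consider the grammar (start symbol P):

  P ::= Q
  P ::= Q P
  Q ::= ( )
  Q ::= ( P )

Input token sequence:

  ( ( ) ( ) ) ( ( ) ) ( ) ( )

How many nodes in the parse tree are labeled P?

[P [Q ( [P [Q ( )] [P [Q ( )]]] )] [P [Q ( [P [Q ( )]] )] [P [Q ( )] [P [Q ( )]]]]]

7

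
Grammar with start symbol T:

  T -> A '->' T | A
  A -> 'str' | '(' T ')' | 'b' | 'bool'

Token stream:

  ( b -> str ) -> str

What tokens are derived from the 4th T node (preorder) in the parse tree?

[T [A ( [T [A b] -> [T [A str]]] )] -> [T [A str]]]

str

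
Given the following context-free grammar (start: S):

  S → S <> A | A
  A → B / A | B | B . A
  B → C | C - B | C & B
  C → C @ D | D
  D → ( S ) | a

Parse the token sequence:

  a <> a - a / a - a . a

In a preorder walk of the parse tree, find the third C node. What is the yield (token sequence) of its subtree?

[S [S [A [B [C [D a]]]]] <> [A [B [C [D a]] - [B [C [D a]]]] / [A [B [C [D a]] - [B [C [D a]]]] . [A [B [C [D a]]]]]]]

a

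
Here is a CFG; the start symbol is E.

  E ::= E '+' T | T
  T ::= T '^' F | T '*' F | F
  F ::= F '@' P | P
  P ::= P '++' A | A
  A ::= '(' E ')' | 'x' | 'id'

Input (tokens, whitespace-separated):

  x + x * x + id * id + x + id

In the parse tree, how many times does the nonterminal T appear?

[E [E [E [E [E [T [F [P [A x]]]]] + [T [T [F [P [A x]]]] * [F [P [A x]]]]] + [T [T [F [P [A id]]]] * [F [P [A id]]]]] + [T [F [P [A x]]]]] + [T [F [P [A id]]]]]

7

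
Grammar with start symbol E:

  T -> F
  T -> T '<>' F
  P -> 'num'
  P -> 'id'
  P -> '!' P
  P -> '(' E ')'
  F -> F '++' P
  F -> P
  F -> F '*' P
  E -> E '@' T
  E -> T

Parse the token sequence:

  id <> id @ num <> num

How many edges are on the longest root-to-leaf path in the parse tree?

6

[E [E [T [T [F [P id]]] <> [F [P id]]]] @ [T [T [F [P num]]] <> [F [P num]]]]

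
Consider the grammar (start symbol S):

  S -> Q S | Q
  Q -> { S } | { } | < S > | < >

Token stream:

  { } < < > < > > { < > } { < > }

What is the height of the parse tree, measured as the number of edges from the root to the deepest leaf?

[S [Q { }] [S [Q < [S [Q < >] [S [Q < >]]] >] [S [Q { [S [Q < >]] }] [S [Q { [S [Q < >]] }]]]]]

7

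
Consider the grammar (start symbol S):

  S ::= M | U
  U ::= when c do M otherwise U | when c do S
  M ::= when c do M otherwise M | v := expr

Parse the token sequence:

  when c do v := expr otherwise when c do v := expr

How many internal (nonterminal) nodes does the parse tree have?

[S [U when c do [M v := expr] otherwise [U when c do [S [M v := expr]]]]]

6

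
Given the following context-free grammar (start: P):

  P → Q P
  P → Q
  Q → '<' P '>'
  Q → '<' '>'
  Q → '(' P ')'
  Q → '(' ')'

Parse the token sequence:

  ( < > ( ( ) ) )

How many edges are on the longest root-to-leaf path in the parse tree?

7

[P [Q ( [P [Q < >] [P [Q ( [P [Q ( )]] )]]] )]]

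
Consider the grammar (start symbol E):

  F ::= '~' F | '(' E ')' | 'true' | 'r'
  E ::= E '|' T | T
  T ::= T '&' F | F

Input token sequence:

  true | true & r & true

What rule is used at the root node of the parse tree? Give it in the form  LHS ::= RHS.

[E [E [T [F true]]] | [T [T [T [F true]] & [F r]] & [F true]]]

E ::= E '|' T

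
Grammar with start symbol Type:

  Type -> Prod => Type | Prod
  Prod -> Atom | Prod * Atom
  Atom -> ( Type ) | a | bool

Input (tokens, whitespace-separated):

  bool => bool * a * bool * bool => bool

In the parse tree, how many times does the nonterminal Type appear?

3

[Type [Prod [Atom bool]] => [Type [Prod [Prod [Prod [Prod [Atom bool]] * [Atom a]] * [Atom bool]] * [Atom bool]] => [Type [Prod [Atom bool]]]]]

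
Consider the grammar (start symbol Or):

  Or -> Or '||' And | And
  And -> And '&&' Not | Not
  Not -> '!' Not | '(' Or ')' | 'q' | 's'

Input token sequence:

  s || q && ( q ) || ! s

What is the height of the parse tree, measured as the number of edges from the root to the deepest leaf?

7

[Or [Or [Or [And [Not s]]] || [And [And [Not q]] && [Not ( [Or [And [Not q]]] )]]] || [And [Not ! [Not s]]]]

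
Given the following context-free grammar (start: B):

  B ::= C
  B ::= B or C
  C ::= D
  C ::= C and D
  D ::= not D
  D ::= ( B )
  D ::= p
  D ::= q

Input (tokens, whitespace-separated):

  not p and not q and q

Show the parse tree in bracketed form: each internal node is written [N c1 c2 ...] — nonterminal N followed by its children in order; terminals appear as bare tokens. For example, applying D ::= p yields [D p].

B
C
C and D
C and D and D
D and D and D
not D and D and D
not p and D and D
not p and not D and D
not p and not q and D
not p and not q and q

[B [C [C [C [D not [D p]]] and [D not [D q]]] and [D q]]]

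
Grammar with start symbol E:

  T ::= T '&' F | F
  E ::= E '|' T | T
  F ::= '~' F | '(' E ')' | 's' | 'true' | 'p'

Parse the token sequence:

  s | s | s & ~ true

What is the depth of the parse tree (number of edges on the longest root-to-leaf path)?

5

[E [E [E [T [F s]]] | [T [F s]]] | [T [T [F s]] & [F ~ [F true]]]]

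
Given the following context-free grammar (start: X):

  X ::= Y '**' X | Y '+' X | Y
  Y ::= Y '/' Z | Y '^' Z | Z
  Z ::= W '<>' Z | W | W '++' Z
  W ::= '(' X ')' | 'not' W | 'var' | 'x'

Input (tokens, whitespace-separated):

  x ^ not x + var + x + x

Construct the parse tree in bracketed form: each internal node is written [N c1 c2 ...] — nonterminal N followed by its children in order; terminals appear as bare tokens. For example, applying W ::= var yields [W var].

X
Y + X
Y ^ Z + X
Z ^ Z + X
W ^ Z + X
x ^ Z + X
x ^ W + X
x ^ not W + X
x ^ not x + X
x ^ not x + Y + X
x ^ not x + Z + X
x ^ not x + W + X
x ^ not x + var + X
x ^ not x + var + Y + X
x ^ not x + var + Z + X
x ^ not x + var + W + X
x ^ not x + var + x + X
x ^ not x + var + x + Y
x ^ not x + var + x + Z
x ^ not x + var + x + W
x ^ not x + var + x + x

[X [Y [Y [Z [W x]]] ^ [Z [W not [W x]]]] + [X [Y [Z [W var]]] + [X [Y [Z [W x]]] + [X [Y [Z [W x]]]]]]]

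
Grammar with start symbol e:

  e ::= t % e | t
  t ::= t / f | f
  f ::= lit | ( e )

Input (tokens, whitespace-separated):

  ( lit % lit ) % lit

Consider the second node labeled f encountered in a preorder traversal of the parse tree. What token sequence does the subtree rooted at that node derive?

lit

[e [t [f ( [e [t [f lit]] % [e [t [f lit]]]] )]] % [e [t [f lit]]]]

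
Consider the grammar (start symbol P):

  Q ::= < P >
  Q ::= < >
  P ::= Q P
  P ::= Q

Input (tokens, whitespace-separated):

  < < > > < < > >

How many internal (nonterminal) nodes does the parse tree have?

8

[P [Q < [P [Q < >]] >] [P [Q < [P [Q < >]] >]]]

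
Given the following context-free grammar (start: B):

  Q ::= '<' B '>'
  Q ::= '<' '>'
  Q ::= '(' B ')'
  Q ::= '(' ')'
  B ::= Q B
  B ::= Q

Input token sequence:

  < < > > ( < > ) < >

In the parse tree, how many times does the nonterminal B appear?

[B [Q < [B [Q < >]] >] [B [Q ( [B [Q < >]] )] [B [Q < >]]]]

5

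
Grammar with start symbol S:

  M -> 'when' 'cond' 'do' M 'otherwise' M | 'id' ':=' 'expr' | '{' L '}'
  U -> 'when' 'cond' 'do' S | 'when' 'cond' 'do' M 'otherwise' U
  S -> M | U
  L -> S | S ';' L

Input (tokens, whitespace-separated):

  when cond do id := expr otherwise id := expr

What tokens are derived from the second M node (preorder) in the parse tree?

id := expr

[S [M when cond do [M id := expr] otherwise [M id := expr]]]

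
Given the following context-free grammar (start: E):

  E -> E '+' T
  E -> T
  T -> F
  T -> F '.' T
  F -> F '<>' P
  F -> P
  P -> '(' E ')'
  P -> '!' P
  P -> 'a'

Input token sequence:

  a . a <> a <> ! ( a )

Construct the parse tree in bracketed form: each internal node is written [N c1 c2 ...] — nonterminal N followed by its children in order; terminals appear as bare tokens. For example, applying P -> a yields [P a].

[E [T [F [P a]] . [T [F [F [F [P a]] <> [P a]] <> [P ! [P ( [E [T [F [P a]]]] )]]]]]]

E
T
F . T
P . T
a . T
a . F
a . F <> P
a . F <> P <> P
a . P <> P <> P
a . a <> P <> P
a . a <> a <> P
a . a <> a <> ! P
a . a <> a <> ! ( E )
a . a <> a <> ! ( T )
a . a <> a <> ! ( F )
a . a <> a <> ! ( P )
a . a <> a <> ! ( a )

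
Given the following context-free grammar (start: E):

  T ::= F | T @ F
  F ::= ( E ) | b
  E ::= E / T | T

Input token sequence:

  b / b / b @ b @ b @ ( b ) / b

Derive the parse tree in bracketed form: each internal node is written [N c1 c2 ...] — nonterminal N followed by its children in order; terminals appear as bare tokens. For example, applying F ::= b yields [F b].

[E [E [E [E [T [F b]]] / [T [F b]]] / [T [T [T [T [F b]] @ [F b]] @ [F b]] @ [F ( [E [T [F b]]] )]]] / [T [F b]]]

E
E / T
E / T / T
E / T / T / T
T / T / T / T
F / T / T / T
b / T / T / T
b / F / T / T
b / b / T / T
b / b / T @ F / T
b / b / T @ F @ F / T
b / b / T @ F @ F @ F / T
b / b / F @ F @ F @ F / T
b / b / b @ F @ F @ F / T
b / b / b @ b @ F @ F / T
b / b / b @ b @ b @ F / T
b / b / b @ b @ b @ ( E ) / T
b / b / b @ b @ b @ ( T ) / T
b / b / b @ b @ b @ ( F ) / T
b / b / b @ b @ b @ ( b ) / T
b / b / b @ b @ b @ ( b ) / F
b / b / b @ b @ b @ ( b ) / b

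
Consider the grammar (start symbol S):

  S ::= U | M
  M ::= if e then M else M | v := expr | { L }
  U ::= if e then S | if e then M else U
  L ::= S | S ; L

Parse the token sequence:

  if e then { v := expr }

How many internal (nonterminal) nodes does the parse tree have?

7

[S [U if e then [S [M { [L [S [M v := expr]]] }]]]]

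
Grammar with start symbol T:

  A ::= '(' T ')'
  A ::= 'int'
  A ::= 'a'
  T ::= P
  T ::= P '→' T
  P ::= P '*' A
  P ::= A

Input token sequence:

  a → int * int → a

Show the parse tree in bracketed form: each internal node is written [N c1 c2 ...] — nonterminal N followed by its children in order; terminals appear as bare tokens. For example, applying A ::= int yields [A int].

T
P → T
A → T
a → T
a → P → T
a → P * A → T
a → A * A → T
a → int * A → T
a → int * int → T
a → int * int → P
a → int * int → A
a → int * int → a

[T [P [A a]] → [T [P [P [A int]] * [A int]] → [T [P [A a]]]]]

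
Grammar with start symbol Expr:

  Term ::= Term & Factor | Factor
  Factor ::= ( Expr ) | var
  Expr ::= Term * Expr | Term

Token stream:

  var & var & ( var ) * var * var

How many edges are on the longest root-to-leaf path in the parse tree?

[Expr [Term [Term [Term [Factor var]] & [Factor var]] & [Factor ( [Expr [Term [Factor var]]] )]] * [Expr [Term [Factor var]] * [Expr [Term [Factor var]]]]]

6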